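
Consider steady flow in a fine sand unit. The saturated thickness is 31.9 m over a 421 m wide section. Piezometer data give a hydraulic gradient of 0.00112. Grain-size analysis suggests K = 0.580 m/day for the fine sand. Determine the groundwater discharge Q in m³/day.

8.72

Cross-sectional area A = 421 × 31.9 = 13430 m².
Hydraulic gradient i = 0.00112.
Darcy's law: Q = K · A · i = 0.5800 × 13430 × 0.001120 = 8.724 m³/day.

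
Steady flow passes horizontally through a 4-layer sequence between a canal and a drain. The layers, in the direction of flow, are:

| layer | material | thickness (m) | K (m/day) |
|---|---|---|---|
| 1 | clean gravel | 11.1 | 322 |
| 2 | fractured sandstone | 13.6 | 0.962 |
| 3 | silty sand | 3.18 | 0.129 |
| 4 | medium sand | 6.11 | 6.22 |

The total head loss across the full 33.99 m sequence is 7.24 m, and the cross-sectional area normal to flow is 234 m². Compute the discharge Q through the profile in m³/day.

42.6

Flow is perpendicular to layering, so the layers act in series and the equivalent K is the thickness-weighted harmonic mean.
Total thickness L = 11.1 + 13.6 + 3.18 + 6.11 = 33.99 m.
Σ(b_i/K_i) = 11.1/322 + 13.6/0.962 + 3.18/0.129 + 6.11/6.22 = 39.81 d.
K_eq = L / Σ(b_i/K_i) = 33.99 / 39.81 = 0.8539 m/day.
Q = K_eq · A · (Δh/L) = 0.8539 × 234 × (7.24/33.99) = 42.56 m³/day.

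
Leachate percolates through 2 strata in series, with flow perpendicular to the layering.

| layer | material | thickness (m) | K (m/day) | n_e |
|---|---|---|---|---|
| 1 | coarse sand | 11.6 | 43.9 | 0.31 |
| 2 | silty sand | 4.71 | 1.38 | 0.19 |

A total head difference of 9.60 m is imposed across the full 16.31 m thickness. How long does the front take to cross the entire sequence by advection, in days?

1.72

With flow normal to the layers, continuity requires the same specific discharge q through every layer.
Σ(b_i/K_i) = 11.6/43.9 + 4.71/1.38 = 3.677 d.
q = Δh / Σ(b_i/K_i) = 9.60 / 3.677 = 2.611 m/day.
In each layer the seepage velocity is v_i = q/n_i, so the layer transit time is t_i = b_i·n_i / q:
  layer 1 (coarse sand): t_1 = 11.6 × 0.31 / 2.611 = 1.377 d
  layer 2 (silty sand): t_2 = 4.71 × 0.19 / 2.611 = 0.3428 d
Total t = Σ t_i = 1.720 days.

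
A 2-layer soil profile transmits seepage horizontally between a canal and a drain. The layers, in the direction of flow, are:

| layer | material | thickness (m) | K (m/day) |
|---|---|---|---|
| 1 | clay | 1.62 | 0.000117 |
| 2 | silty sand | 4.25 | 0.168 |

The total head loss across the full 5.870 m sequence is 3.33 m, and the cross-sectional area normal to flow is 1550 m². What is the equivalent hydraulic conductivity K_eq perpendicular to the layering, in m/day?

0.000423

Flow is perpendicular to layering, so the layers act in series and the equivalent K is the thickness-weighted harmonic mean.
Total thickness L = 1.62 + 4.25 = 5.870 m.
Σ(b_i/K_i) = 1.62/0.000117 + 4.25/0.168 = 13871 d.
K_eq = L / Σ(b_i/K_i) = 5.870 / 13871 = 0.0004232 m/day.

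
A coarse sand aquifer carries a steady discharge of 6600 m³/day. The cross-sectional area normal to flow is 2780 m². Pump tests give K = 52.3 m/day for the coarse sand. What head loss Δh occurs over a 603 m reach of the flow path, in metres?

From Q = K·A·i, i = Q / (K·A) = 6600 / (52.30 × 2780) = 0.04539.
Head loss Δh = i · L = 0.04539 × 603 = 27.37 m.

27.4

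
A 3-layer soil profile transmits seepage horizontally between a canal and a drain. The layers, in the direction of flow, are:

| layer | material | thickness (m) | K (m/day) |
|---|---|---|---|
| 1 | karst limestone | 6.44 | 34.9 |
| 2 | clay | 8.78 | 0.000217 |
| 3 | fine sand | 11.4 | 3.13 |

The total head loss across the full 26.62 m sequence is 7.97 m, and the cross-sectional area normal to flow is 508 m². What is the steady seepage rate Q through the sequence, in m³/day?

Flow is perpendicular to layering, so the layers act in series and the equivalent K is the thickness-weighted harmonic mean.
Total thickness L = 6.44 + 8.78 + 11.4 = 26.62 m.
Σ(b_i/K_i) = 6.44/34.9 + 8.78/0.000217 + 11.4/3.13 = 40465 d.
K_eq = L / Σ(b_i/K_i) = 26.62 / 40465 = 0.0006579 m/day.
Q = K_eq · A · (Δh/L) = 0.0006579 × 508 × (7.97/26.62) = 0.1001 m³/day.

0.100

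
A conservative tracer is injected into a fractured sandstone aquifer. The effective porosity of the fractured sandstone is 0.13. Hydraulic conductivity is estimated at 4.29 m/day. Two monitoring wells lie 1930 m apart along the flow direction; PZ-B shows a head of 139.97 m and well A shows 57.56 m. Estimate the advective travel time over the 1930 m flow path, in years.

3.75

Hydraulic gradient i = (139.97 − 57.56) / 1930 = 82.41 / 1930 = 0.04270.
Darcy flux q = K · i = 4.290 × 0.04270 = 0.1832 m/day.
Seepage velocity v = q / n_e = 0.1832 / 0.13 = 1.409 m/day.
Travel time t = L / v = 1930 / 1.409 = 1370 days = 3.750 years.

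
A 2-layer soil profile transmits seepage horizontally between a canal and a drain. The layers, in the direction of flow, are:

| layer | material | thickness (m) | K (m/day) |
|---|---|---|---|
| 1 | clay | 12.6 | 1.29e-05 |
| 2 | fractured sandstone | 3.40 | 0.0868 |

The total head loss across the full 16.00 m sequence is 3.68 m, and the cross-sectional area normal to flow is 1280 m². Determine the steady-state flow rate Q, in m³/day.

0.00482

Flow is perpendicular to layering, so the layers act in series and the equivalent K is the thickness-weighted harmonic mean.
Total thickness L = 12.6 + 3.40 = 16.00 m.
Σ(b_i/K_i) = 12.6/1.29e-05 + 3.40/0.0868 = 9.768e+05 d.
K_eq = L / Σ(b_i/K_i) = 16.00 / 9.768e+05 = 1.638e-05 m/day.
Q = K_eq · A · (Δh/L) = 1.638e-05 × 1280 × (3.68/16.00) = 0.004822 m³/day.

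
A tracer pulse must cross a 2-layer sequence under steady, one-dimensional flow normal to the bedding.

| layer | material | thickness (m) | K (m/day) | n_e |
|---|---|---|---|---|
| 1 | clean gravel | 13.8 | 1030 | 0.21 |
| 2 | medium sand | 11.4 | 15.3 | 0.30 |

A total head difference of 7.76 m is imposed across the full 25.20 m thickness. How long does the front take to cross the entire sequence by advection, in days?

With flow normal to the layers, continuity requires the same specific discharge q through every layer.
Σ(b_i/K_i) = 13.8/1030 + 11.4/15.3 = 0.7585 d.
q = Δh / Σ(b_i/K_i) = 7.76 / 0.7585 = 10.23 m/day.
In each layer the seepage velocity is v_i = q/n_i, so the layer transit time is t_i = b_i·n_i / q:
  layer 1 (clean gravel): t_1 = 13.8 × 0.21 / 10.23 = 0.2833 d
  layer 2 (medium sand): t_2 = 11.4 × 0.30 / 10.23 = 0.3343 d
Total t = Σ t_i = 0.6175 days.

0.618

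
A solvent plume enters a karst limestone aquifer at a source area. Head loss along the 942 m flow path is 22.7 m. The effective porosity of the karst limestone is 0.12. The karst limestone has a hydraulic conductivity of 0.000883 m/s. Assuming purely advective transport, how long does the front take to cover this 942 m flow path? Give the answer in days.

Convert K: 0.000883 m/s × 86400 = 76.29 m/day.
Hydraulic gradient i = Δh / L = 22.7 / 942 = 0.02410.
Darcy flux q = K · i = 76.29 × 0.02410 = 1.838 m/day.
Seepage velocity v = q / n_e = 1.838 / 0.12 = 15.32 m/day.
Travel time t = L / v = 942 / 15.32 = 61.49 days.

61.5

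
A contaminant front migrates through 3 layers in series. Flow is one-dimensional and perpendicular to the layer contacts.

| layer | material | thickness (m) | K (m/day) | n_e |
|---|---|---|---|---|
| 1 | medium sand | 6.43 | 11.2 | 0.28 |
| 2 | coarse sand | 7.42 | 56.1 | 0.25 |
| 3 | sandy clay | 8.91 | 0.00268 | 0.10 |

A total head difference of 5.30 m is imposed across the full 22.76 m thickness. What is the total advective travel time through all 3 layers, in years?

7.81

With flow normal to the layers, continuity requires the same specific discharge q through every layer.
Σ(b_i/K_i) = 6.43/11.2 + 7.42/56.1 + 8.91/0.00268 = 3325 d.
q = Δh / Σ(b_i/K_i) = 5.30 / 3325 = 0.001594 m/day.
In each layer the seepage velocity is v_i = q/n_i, so the layer transit time is t_i = b_i·n_i / q:
  layer 1 (medium sand): t_1 = 6.43 × 0.28 / 0.001594 = 1130 d
  layer 2 (coarse sand): t_2 = 7.42 × 0.25 / 0.001594 = 1164 d
  layer 3 (sandy clay): t_3 = 8.91 × 0.10 / 0.001594 = 559.0 d
Total t = Σ t_i = 2853 days = 7.810 years.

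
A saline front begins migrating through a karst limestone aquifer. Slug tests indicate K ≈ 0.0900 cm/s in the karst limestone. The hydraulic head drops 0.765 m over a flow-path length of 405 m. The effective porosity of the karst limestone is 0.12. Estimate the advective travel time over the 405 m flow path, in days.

331

Convert K: 0.0900 cm/s × 864 = 77.76 m/day.
Hydraulic gradient i = Δh / L = 0.765 / 405 = 0.001889.
Darcy flux q = K · i = 77.76 × 0.001889 = 0.1469 m/day.
Seepage velocity v = q / n_e = 0.1469 / 0.12 = 1.224 m/day.
Travel time t = L / v = 405 / 1.224 = 330.9 days.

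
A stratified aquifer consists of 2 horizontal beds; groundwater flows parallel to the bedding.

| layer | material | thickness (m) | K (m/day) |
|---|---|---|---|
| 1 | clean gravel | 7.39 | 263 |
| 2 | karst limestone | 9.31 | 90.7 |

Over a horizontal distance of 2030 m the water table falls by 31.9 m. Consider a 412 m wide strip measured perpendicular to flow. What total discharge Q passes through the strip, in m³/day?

18100

Flow is parallel to layering, so each bed carries its own Darcy discharge and the transmissivities add.
Σ(K_i·b_i) = 263×7.39 + 90.7×9.31 = 2788 m²/day.
Hydraulic gradient i = Δh / L = 31.9 / 2030 = 0.01571.
Q = Σ(K_i·b_i) · W · i = 2788 × 412 × 0.01571 = 18050 m³/day.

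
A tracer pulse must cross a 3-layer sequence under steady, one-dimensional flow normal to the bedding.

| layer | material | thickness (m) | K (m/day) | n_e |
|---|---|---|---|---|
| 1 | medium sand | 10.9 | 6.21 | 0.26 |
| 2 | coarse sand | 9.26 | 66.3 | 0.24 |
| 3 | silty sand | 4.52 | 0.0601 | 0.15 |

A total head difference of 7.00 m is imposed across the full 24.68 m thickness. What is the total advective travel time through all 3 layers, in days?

63.2

With flow normal to the layers, continuity requires the same specific discharge q through every layer.
Σ(b_i/K_i) = 10.9/6.21 + 9.26/66.3 + 4.52/0.0601 = 77.10 d.
q = Δh / Σ(b_i/K_i) = 7.00 / 77.10 = 0.09079 m/day.
In each layer the seepage velocity is v_i = q/n_i, so the layer transit time is t_i = b_i·n_i / q:
  layer 1 (medium sand): t_1 = 10.9 × 0.26 / 0.09079 = 31.22 d
  layer 2 (coarse sand): t_2 = 9.26 × 0.24 / 0.09079 = 24.48 d
  layer 3 (silty sand): t_3 = 4.52 × 0.15 / 0.09079 = 7.468 d
Total t = Σ t_i = 63.16 days.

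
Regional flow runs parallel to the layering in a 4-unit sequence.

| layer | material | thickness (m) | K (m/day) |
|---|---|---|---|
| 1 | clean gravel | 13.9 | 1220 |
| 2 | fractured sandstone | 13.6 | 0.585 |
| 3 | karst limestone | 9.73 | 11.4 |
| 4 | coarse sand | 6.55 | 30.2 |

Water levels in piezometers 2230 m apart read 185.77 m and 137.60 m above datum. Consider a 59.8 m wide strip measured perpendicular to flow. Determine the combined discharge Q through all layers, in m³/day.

22300

Flow is parallel to layering, so each bed carries its own Darcy discharge and the transmissivities add.
Σ(K_i·b_i) = 1220×13.9 + 0.585×13.6 + 11.4×9.73 + 30.2×6.55 = 17275 m²/day.
Hydraulic gradient i = (185.77 − 137.60) / 2230 = 48.17 / 2230 = 0.02160.
Q = Σ(K_i·b_i) · W · i = 17275 × 59.8 × 0.02160 = 22314 m³/day.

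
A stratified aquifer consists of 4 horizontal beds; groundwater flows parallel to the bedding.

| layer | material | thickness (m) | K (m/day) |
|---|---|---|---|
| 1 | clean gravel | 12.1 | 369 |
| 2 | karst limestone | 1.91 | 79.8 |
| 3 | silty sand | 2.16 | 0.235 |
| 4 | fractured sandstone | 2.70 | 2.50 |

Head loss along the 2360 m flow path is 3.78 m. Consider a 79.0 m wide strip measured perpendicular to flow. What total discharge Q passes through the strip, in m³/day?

Flow is parallel to layering, so each bed carries its own Darcy discharge and the transmissivities add.
Σ(K_i·b_i) = 369×12.1 + 79.8×1.91 + 0.235×2.16 + 2.50×2.70 = 4625 m²/day.
Hydraulic gradient i = Δh / L = 3.78 / 2360 = 0.001602.
Q = Σ(K_i·b_i) · W · i = 4625 × 79.0 × 0.001602 = 585.2 m³/day.

585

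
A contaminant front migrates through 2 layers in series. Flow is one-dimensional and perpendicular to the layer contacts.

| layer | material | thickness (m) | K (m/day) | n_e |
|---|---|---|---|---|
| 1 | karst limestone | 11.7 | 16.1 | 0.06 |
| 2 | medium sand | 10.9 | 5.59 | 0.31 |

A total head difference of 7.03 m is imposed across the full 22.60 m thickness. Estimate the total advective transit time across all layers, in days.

1.55

With flow normal to the layers, continuity requires the same specific discharge q through every layer.
Σ(b_i/K_i) = 11.7/16.1 + 10.9/5.59 = 2.677 d.
q = Δh / Σ(b_i/K_i) = 7.03 / 2.677 = 2.626 m/day.
In each layer the seepage velocity is v_i = q/n_i, so the layer transit time is t_i = b_i·n_i / q:
  layer 1 (karst limestone): t_1 = 11.7 × 0.06 / 2.626 = 0.2673 d
  layer 2 (medium sand): t_2 = 10.9 × 0.31 / 2.626 = 1.287 d
Total t = Σ t_i = 1.554 days.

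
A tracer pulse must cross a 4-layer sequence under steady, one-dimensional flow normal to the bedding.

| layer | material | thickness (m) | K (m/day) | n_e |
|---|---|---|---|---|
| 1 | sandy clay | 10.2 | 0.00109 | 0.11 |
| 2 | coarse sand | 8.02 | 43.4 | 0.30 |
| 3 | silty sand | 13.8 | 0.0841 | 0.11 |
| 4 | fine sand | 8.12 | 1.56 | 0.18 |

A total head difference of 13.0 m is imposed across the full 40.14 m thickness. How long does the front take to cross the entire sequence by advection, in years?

13.1

With flow normal to the layers, continuity requires the same specific discharge q through every layer.
Σ(b_i/K_i) = 10.2/0.00109 + 8.02/43.4 + 13.8/0.0841 + 8.12/1.56 = 9527 d.
q = Δh / Σ(b_i/K_i) = 13.0 / 9527 = 0.001365 m/day.
In each layer the seepage velocity is v_i = q/n_i, so the layer transit time is t_i = b_i·n_i / q:
  layer 1 (sandy clay): t_1 = 10.2 × 0.11 / 0.001365 = 822.3 d
  layer 2 (coarse sand): t_2 = 8.02 × 0.30 / 0.001365 = 1763 d
  layer 3 (silty sand): t_3 = 13.8 × 0.11 / 0.001365 = 1112 d
  layer 4 (fine sand): t_4 = 8.12 × 0.18 / 0.001365 = 1071 d
Total t = Σ t_i = 4769 days = 13.06 years.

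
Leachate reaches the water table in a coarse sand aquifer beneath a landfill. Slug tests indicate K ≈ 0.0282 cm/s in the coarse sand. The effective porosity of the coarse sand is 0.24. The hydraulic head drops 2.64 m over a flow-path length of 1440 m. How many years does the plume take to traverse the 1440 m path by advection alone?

Convert K: 0.0282 cm/s × 864 = 24.36 m/day.
Hydraulic gradient i = Δh / L = 2.64 / 1440 = 0.001833.
Darcy flux q = K · i = 24.36 × 0.001833 = 0.04467 m/day.
Seepage velocity v = q / n_e = 0.04467 / 0.24 = 0.1861 m/day.
Travel time t = L / v = 1440 / 0.1861 = 7737 days = 21.18 years.

21.2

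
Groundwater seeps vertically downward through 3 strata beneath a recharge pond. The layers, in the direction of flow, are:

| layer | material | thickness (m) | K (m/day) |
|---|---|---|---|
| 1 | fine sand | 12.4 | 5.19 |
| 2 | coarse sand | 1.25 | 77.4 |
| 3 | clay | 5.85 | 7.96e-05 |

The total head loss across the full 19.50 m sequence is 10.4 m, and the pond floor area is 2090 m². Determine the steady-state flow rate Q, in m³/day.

Flow is perpendicular to layering, so the layers act in series and the equivalent K is the thickness-weighted harmonic mean.
Total thickness L = 12.4 + 1.25 + 5.85 = 19.50 m.
Σ(b_i/K_i) = 12.4/5.19 + 1.25/77.4 + 5.85/7.96e-05 = 73495 d.
K_eq = L / Σ(b_i/K_i) = 19.50 / 73495 = 0.0002653 m/day.
Q = K_eq · A · (Δh/L) = 0.0002653 × 2090 × (10.4/19.50) = 0.2957 m³/day.

0.296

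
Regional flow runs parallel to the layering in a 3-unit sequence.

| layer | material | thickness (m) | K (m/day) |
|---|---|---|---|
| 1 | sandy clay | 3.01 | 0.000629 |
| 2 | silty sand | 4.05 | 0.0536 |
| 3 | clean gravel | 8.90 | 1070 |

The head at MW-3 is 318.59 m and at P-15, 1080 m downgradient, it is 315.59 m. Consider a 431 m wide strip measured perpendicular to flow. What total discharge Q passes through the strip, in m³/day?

11400

Flow is parallel to layering, so each bed carries its own Darcy discharge and the transmissivities add.
Σ(K_i·b_i) = 0.000629×3.01 + 0.0536×4.05 + 1070×8.90 = 9523 m²/day.
Hydraulic gradient i = (318.59 − 315.59) / 1080 = 3 / 1080 = 0.002778.
Q = Σ(K_i·b_i) · W · i = 9523 × 431 × 0.002778 = 11401 m³/day.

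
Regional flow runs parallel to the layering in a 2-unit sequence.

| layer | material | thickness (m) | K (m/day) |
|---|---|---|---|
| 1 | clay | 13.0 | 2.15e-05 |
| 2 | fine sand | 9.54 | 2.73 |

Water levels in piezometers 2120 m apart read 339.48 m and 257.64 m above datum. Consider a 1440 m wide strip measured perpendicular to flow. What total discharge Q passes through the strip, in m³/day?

Flow is parallel to layering, so each bed carries its own Darcy discharge and the transmissivities add.
Σ(K_i·b_i) = 2.15e-05×13.0 + 2.73×9.54 = 26.04 m²/day.
Hydraulic gradient i = (339.48 − 257.64) / 2120 = 81.84 / 2120 = 0.03860.
Q = Σ(K_i·b_i) · W · i = 26.04 × 1440 × 0.03860 = 1448 m³/day.

1450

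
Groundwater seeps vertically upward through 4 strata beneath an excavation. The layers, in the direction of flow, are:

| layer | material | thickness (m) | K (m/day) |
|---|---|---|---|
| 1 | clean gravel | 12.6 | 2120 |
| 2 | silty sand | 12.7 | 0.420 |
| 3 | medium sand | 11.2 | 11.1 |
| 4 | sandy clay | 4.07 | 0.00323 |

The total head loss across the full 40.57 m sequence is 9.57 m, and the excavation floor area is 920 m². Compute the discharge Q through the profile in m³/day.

6.82

Flow is perpendicular to layering, so the layers act in series and the equivalent K is the thickness-weighted harmonic mean.
Total thickness L = 12.6 + 12.7 + 11.2 + 4.07 = 40.57 m.
Σ(b_i/K_i) = 12.6/2120 + 12.7/0.420 + 11.2/11.1 + 4.07/0.00323 = 1291 d.
K_eq = L / Σ(b_i/K_i) = 40.57 / 1291 = 0.03142 m/day.
Q = K_eq · A · (Δh/L) = 0.03142 × 920 × (9.57/40.57) = 6.818 m³/day.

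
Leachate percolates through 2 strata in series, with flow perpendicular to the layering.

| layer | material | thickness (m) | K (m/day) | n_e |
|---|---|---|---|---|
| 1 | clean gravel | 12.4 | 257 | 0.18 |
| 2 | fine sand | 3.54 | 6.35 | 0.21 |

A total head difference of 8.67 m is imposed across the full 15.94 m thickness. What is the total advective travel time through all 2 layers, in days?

With flow normal to the layers, continuity requires the same specific discharge q through every layer.
Σ(b_i/K_i) = 12.4/257 + 3.54/6.35 = 0.6057 d.
q = Δh / Σ(b_i/K_i) = 8.67 / 0.6057 = 14.31 m/day.
In each layer the seepage velocity is v_i = q/n_i, so the layer transit time is t_i = b_i·n_i / q:
  layer 1 (clean gravel): t_1 = 12.4 × 0.18 / 14.31 = 0.1559 d
  layer 2 (fine sand): t_2 = 3.54 × 0.21 / 14.31 = 0.05194 d
Total t = Σ t_i = 0.2079 days.

0.208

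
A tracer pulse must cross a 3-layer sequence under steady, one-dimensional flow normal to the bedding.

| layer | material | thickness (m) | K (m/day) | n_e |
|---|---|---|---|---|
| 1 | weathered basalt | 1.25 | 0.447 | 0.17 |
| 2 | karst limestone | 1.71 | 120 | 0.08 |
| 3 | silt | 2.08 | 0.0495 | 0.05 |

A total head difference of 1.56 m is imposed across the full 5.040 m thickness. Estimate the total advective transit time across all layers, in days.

13.0

With flow normal to the layers, continuity requires the same specific discharge q through every layer.
Σ(b_i/K_i) = 1.25/0.447 + 1.71/120 + 2.08/0.0495 = 44.83 d.
q = Δh / Σ(b_i/K_i) = 1.56 / 44.83 = 0.03480 m/day.
In each layer the seepage velocity is v_i = q/n_i, so the layer transit time is t_i = b_i·n_i / q:
  layer 1 (weathered basalt): t_1 = 1.25 × 0.17 / 0.03480 = 6.107 d
  layer 2 (karst limestone): t_2 = 1.71 × 0.08 / 0.03480 = 3.931 d
  layer 3 (silt): t_3 = 2.08 × 0.05 / 0.03480 = 2.989 d
Total t = Σ t_i = 13.03 days.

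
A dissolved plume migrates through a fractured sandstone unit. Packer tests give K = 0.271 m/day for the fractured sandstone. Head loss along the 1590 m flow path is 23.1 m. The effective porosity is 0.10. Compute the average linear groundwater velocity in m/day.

0.0394

Hydraulic gradient i = Δh / L = 23.1 / 1590 = 0.01453.
Darcy flux q = K · i = 0.2710 × 0.01453 = 0.003937 m/day.
Seepage velocity v = q / n_e = 0.003937 / 0.10 = 0.03937 m/day.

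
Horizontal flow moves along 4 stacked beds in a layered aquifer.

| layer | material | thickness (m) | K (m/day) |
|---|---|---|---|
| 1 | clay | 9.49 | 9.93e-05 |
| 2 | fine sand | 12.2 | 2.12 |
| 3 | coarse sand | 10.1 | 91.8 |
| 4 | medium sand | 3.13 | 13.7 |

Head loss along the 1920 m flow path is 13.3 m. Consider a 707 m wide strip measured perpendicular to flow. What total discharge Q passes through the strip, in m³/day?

Flow is parallel to layering, so each bed carries its own Darcy discharge and the transmissivities add.
Σ(K_i·b_i) = 9.93e-05×9.49 + 2.12×12.2 + 91.8×10.1 + 13.7×3.13 = 995.9 m²/day.
Hydraulic gradient i = Δh / L = 13.3 / 1920 = 0.006927.
Q = Σ(K_i·b_i) · W · i = 995.9 × 707 × 0.006927 = 4877 m³/day.

4880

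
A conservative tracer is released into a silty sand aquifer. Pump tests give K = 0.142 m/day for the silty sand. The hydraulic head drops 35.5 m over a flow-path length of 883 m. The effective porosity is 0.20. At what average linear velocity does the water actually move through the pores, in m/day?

Hydraulic gradient i = Δh / L = 35.5 / 883 = 0.04020.
Darcy flux q = K · i = 0.1420 × 0.04020 = 0.005709 m/day.
Seepage velocity v = q / n_e = 0.005709 / 0.20 = 0.02854 m/day.

0.0285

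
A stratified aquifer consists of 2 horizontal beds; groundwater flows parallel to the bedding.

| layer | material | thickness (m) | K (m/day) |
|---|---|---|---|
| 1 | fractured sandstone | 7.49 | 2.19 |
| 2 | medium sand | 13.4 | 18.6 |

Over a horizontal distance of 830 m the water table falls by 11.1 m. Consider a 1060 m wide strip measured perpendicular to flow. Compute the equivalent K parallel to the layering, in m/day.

Flow is parallel to layering, so each bed carries its own Darcy discharge and the transmissivities add.
Σ(K_i·b_i) = 2.19×7.49 + 18.6×13.4 = 265.6 m²/day.
Total thickness b = 20.89 m, so K_eq = Σ(K_i·b_i)/b = 12.72 m/day.

12.7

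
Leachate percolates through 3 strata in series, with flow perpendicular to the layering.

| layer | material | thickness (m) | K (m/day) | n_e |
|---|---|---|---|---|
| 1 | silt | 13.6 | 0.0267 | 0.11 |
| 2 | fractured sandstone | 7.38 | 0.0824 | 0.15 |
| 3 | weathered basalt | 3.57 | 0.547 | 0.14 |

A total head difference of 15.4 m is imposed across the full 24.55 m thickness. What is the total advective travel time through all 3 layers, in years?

With flow normal to the layers, continuity requires the same specific discharge q through every layer.
Σ(b_i/K_i) = 13.6/0.0267 + 7.38/0.0824 + 3.57/0.547 = 605.5 d.
q = Δh / Σ(b_i/K_i) = 15.4 / 605.5 = 0.02544 m/day.
In each layer the seepage velocity is v_i = q/n_i, so the layer transit time is t_i = b_i·n_i / q:
  layer 1 (silt): t_1 = 13.6 × 0.11 / 0.02544 = 58.82 d
  layer 2 (fractured sandstone): t_2 = 7.38 × 0.15 / 0.02544 = 43.52 d
  layer 3 (weathered basalt): t_3 = 3.57 × 0.14 / 0.02544 = 19.65 d
Total t = Σ t_i = 122.0 days = 0.3340 years.

0.334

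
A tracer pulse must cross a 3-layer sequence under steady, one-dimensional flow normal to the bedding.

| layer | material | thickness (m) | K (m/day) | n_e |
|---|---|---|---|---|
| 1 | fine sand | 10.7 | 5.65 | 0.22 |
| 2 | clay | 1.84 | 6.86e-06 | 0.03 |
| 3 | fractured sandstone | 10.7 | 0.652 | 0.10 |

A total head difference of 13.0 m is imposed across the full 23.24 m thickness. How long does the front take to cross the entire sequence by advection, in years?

With flow normal to the layers, continuity requires the same specific discharge q through every layer.
Σ(b_i/K_i) = 10.7/5.65 + 1.84/6.86e-06 + 10.7/0.652 = 2.682e+05 d.
q = Δh / Σ(b_i/K_i) = 13.0 / 2.682e+05 = 4.846e-05 m/day.
In each layer the seepage velocity is v_i = q/n_i, so the layer transit time is t_i = b_i·n_i / q:
  layer 1 (fine sand): t_1 = 10.7 × 0.22 / 4.846e-05 = 48572 d
  layer 2 (clay): t_2 = 1.84 × 0.03 / 4.846e-05 = 1139 d
  layer 3 (fractured sandstone): t_3 = 10.7 × 0.10 / 4.846e-05 = 22078 d
Total t = Σ t_i = 71789 days = 196.5 years.

197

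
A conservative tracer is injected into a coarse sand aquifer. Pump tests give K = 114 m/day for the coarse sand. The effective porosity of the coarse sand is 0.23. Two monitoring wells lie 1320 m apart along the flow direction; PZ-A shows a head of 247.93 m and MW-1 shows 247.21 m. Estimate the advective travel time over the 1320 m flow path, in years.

Hydraulic gradient i = (247.93 − 247.21) / 1320 = 0.72 / 1320 = 0.0005455.
Darcy flux q = K · i = 114.0 × 0.0005455 = 0.06218 m/day.
Seepage velocity v = q / n_e = 0.06218 / 0.23 = 0.2704 m/day.
Travel time t = L / v = 1320 / 0.2704 = 4882 days = 13.37 years.

13.4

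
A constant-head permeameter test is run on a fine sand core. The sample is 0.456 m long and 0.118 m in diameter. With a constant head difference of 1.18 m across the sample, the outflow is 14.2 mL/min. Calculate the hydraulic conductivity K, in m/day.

0.723

Cross-sectional area A = π·(d/2)² = π × (0.118/2)² = 0.01094 m².
Convert discharge: 14.2 mL/min = 2.367e-07 m³/s.
Darcy's law rearranged: K = Q·L / (A·Δh) = 2.367e-07 × 0.456 / (0.01094 × 1.18) = 8.363e-06 m/s = 0.7226 m/day.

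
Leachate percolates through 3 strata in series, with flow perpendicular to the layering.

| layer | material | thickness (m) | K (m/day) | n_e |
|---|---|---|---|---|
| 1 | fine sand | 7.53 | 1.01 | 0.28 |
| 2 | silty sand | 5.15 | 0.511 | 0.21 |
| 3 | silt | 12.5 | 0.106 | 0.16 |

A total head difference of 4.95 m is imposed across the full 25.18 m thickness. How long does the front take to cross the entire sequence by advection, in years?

With flow normal to the layers, continuity requires the same specific discharge q through every layer.
Σ(b_i/K_i) = 7.53/1.01 + 5.15/0.511 + 12.5/0.106 = 135.5 d.
q = Δh / Σ(b_i/K_i) = 4.95 / 135.5 = 0.03654 m/day.
In each layer the seepage velocity is v_i = q/n_i, so the layer transit time is t_i = b_i·n_i / q:
  layer 1 (fine sand): t_1 = 7.53 × 0.28 / 0.03654 = 57.70 d
  layer 2 (silty sand): t_2 = 5.15 × 0.21 / 0.03654 = 29.60 d
  layer 3 (silt): t_3 = 12.5 × 0.16 / 0.03654 = 54.73 d
Total t = Σ t_i = 142.0 days = 0.3888 years.

0.389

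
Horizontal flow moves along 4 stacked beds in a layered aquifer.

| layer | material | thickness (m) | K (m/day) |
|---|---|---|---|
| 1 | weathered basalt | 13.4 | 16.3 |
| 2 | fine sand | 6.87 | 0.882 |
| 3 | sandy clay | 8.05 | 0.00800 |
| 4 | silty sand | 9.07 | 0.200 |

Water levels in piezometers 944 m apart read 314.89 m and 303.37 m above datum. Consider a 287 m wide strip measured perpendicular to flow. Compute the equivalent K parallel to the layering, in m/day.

Flow is parallel to layering, so each bed carries its own Darcy discharge and the transmissivities add.
Σ(K_i·b_i) = 16.3×13.4 + 0.882×6.87 + 0.00800×8.05 + 0.200×9.07 = 226.4 m²/day.
Total thickness b = 37.39 m, so K_eq = Σ(K_i·b_i)/b = 6.054 m/day.

6.05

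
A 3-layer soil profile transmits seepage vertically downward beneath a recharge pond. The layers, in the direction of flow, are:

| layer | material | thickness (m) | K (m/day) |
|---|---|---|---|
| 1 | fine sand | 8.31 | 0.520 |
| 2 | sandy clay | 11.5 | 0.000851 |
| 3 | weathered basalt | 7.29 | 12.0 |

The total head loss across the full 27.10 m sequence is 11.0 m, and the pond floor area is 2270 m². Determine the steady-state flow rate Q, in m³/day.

Flow is perpendicular to layering, so the layers act in series and the equivalent K is the thickness-weighted harmonic mean.
Total thickness L = 8.31 + 11.5 + 7.29 = 27.10 m.
Σ(b_i/K_i) = 8.31/0.520 + 11.5/0.000851 + 7.29/12.0 = 13530 d.
K_eq = L / Σ(b_i/K_i) = 27.10 / 13530 = 0.002003 m/day.
Q = K_eq · A · (Δh/L) = 0.002003 × 2270 × (11.0/27.10) = 1.846 m³/day.

1.85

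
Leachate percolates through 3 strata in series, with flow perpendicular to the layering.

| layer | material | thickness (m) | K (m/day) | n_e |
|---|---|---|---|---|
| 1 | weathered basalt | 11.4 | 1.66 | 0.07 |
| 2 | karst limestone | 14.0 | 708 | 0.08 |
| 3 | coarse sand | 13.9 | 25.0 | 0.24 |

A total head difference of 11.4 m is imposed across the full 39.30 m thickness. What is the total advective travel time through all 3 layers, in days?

3.43

With flow normal to the layers, continuity requires the same specific discharge q through every layer.
Σ(b_i/K_i) = 11.4/1.66 + 14.0/708 + 13.9/25.0 = 7.443 d.
q = Δh / Σ(b_i/K_i) = 11.4 / 7.443 = 1.532 m/day.
In each layer the seepage velocity is v_i = q/n_i, so the layer transit time is t_i = b_i·n_i / q:
  layer 1 (weathered basalt): t_1 = 11.4 × 0.07 / 1.532 = 0.5210 d
  layer 2 (karst limestone): t_2 = 14.0 × 0.08 / 1.532 = 0.7313 d
  layer 3 (coarse sand): t_3 = 13.9 × 0.24 / 1.532 = 2.178 d
Total t = Σ t_i = 3.430 days.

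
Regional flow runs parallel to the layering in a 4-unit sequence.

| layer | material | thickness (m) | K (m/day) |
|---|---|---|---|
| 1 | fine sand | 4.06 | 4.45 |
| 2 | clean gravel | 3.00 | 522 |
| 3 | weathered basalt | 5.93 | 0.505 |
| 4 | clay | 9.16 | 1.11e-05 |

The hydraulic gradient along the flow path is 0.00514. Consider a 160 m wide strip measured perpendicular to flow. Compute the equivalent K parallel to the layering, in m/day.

Flow is parallel to layering, so each bed carries its own Darcy discharge and the transmissivities add.
Σ(K_i·b_i) = 4.45×4.06 + 522×3.00 + 0.505×5.93 + 1.11e-05×9.16 = 1587 m²/day.
Total thickness b = 22.15 m, so K_eq = Σ(K_i·b_i)/b = 71.65 m/day.

71.7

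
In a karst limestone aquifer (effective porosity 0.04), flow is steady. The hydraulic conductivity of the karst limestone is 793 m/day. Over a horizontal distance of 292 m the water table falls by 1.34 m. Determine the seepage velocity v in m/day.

91.0

Hydraulic gradient i = Δh / L = 1.34 / 292 = 0.004589.
Darcy flux q = K · i = 793.0 × 0.004589 = 3.639 m/day.
Seepage velocity v = q / n_e = 3.639 / 0.04 = 90.98 m/day.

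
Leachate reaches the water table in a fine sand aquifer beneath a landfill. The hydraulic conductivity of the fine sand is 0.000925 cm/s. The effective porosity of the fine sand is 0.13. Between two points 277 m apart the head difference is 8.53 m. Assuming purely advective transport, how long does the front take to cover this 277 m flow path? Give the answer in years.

4.01

Convert K: 0.000925 cm/s × 864 = 0.7992 m/day.
Hydraulic gradient i = Δh / L = 8.53 / 277 = 0.03079.
Darcy flux q = K · i = 0.7992 × 0.03079 = 0.02461 m/day.
Seepage velocity v = q / n_e = 0.02461 / 0.13 = 0.1893 m/day.
Travel time t = L / v = 277 / 0.1893 = 1463 days = 4.006 years.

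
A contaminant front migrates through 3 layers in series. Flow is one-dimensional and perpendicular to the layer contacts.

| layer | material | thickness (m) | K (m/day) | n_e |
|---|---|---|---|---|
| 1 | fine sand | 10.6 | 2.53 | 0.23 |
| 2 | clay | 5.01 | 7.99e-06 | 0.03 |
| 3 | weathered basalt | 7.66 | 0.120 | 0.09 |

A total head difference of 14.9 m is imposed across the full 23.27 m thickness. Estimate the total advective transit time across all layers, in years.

With flow normal to the layers, continuity requires the same specific discharge q through every layer.
Σ(b_i/K_i) = 10.6/2.53 + 5.01/7.99e-06 + 7.66/0.120 = 6.271e+05 d.
q = Δh / Σ(b_i/K_i) = 14.9 / 6.271e+05 = 2.376e-05 m/day.
In each layer the seepage velocity is v_i = q/n_i, so the layer transit time is t_i = b_i·n_i / q:
  layer 1 (fine sand): t_1 = 10.6 × 0.23 / 2.376e-05 = 1.026e+05 d
  layer 2 (clay): t_2 = 5.01 × 0.03 / 2.376e-05 = 6326 d
  layer 3 (weathered basalt): t_3 = 7.66 × 0.09 / 2.376e-05 = 29015 d
Total t = Σ t_i = 1.379e+05 days = 377.7 years.

378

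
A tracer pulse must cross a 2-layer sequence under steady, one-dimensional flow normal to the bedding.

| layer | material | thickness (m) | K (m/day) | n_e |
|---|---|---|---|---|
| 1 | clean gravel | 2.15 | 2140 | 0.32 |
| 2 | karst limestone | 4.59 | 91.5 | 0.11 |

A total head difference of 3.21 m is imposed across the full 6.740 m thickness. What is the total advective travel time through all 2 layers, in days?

0.0190

With flow normal to the layers, continuity requires the same specific discharge q through every layer.
Σ(b_i/K_i) = 2.15/2140 + 4.59/91.5 = 0.05117 d.
q = Δh / Σ(b_i/K_i) = 3.21 / 0.05117 = 62.73 m/day.
In each layer the seepage velocity is v_i = q/n_i, so the layer transit time is t_i = b_i·n_i / q:
  layer 1 (clean gravel): t_1 = 2.15 × 0.32 / 62.73 = 0.01097 d
  layer 2 (karst limestone): t_2 = 4.59 × 0.11 / 62.73 = 0.008048 d
Total t = Σ t_i = 0.01902 days.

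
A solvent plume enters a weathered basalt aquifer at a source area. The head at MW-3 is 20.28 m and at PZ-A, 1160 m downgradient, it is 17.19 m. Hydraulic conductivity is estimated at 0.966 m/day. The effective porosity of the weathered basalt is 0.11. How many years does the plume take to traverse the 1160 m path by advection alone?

Hydraulic gradient i = (20.28 − 17.19) / 1160 = 3.09 / 1160 = 0.002664.
Darcy flux q = K · i = 0.9660 × 0.002664 = 0.002573 m/day.
Seepage velocity v = q / n_e = 0.002573 / 0.11 = 0.02339 m/day.
Travel time t = L / v = 1160 / 0.02339 = 49588 days = 135.8 years.

136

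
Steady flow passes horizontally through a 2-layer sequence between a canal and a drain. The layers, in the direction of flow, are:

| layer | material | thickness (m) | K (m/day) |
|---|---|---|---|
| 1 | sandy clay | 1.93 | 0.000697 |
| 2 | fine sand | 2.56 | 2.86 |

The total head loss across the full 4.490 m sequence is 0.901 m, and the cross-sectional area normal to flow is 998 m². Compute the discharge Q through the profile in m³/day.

Flow is perpendicular to layering, so the layers act in series and the equivalent K is the thickness-weighted harmonic mean.
Total thickness L = 1.93 + 2.56 = 4.490 m.
Σ(b_i/K_i) = 1.93/0.000697 + 2.56/2.86 = 2770 d.
K_eq = L / Σ(b_i/K_i) = 4.490 / 2770 = 0.001621 m/day.
Q = K_eq · A · (Δh/L) = 0.001621 × 998 × (0.901/4.490) = 0.3246 m³/day.

0.325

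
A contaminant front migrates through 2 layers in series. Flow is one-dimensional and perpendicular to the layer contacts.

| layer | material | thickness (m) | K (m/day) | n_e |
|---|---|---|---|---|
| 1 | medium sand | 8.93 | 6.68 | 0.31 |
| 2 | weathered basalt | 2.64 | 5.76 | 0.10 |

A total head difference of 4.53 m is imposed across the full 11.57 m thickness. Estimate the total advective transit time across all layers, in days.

1.20

With flow normal to the layers, continuity requires the same specific discharge q through every layer.
Σ(b_i/K_i) = 8.93/6.68 + 2.64/5.76 = 1.795 d.
q = Δh / Σ(b_i/K_i) = 4.53 / 1.795 = 2.523 m/day.
In each layer the seepage velocity is v_i = q/n_i, so the layer transit time is t_i = b_i·n_i / q:
  layer 1 (medium sand): t_1 = 8.93 × 0.31 / 2.523 = 1.097 d
  layer 2 (weathered basalt): t_2 = 2.64 × 0.10 / 2.523 = 0.1046 d
Total t = Σ t_i = 1.202 days.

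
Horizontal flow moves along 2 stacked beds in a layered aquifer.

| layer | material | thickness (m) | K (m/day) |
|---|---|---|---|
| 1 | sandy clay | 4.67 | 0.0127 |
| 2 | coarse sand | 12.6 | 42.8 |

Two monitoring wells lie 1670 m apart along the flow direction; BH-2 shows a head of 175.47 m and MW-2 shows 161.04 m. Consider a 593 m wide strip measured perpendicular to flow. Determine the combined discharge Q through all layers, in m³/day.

Flow is parallel to layering, so each bed carries its own Darcy discharge and the transmissivities add.
Σ(K_i·b_i) = 0.0127×4.67 + 42.8×12.6 = 539.3 m²/day.
Hydraulic gradient i = (175.47 − 161.04) / 1670 = 14.43 / 1670 = 0.008641.
Q = Σ(K_i·b_i) · W · i = 539.3 × 593 × 0.008641 = 2764 m³/day.

2760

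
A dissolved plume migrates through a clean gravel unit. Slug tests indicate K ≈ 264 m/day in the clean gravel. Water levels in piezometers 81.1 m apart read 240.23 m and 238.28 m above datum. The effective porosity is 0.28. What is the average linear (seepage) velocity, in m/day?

Hydraulic gradient i = (240.23 − 238.28) / 81.1 = 1.95 / 81.1 = 0.02404.
Darcy flux q = K · i = 264.0 × 0.02404 = 6.348 m/day.
Seepage velocity v = q / n_e = 6.348 / 0.28 = 22.67 m/day.

22.7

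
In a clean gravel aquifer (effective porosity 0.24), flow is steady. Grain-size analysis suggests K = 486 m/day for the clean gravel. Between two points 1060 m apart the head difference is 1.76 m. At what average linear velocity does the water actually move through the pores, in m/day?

Hydraulic gradient i = Δh / L = 1.76 / 1060 = 0.001660.
Darcy flux q = K · i = 486.0 × 0.001660 = 0.8069 m/day.
Seepage velocity v = q / n_e = 0.8069 / 0.24 = 3.362 m/day.

3.36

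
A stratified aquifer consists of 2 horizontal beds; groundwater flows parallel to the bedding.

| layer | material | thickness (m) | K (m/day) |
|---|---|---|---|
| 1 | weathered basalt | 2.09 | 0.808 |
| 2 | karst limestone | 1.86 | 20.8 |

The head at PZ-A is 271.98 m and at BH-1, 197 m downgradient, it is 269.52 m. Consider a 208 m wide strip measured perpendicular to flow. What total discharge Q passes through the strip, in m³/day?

105

Flow is parallel to layering, so each bed carries its own Darcy discharge and the transmissivities add.
Σ(K_i·b_i) = 0.808×2.09 + 20.8×1.86 = 40.38 m²/day.
Hydraulic gradient i = (271.98 − 269.52) / 197 = 2.46 / 197 = 0.01249.
Q = Σ(K_i·b_i) · W · i = 40.38 × 208 × 0.01249 = 104.9 m³/day.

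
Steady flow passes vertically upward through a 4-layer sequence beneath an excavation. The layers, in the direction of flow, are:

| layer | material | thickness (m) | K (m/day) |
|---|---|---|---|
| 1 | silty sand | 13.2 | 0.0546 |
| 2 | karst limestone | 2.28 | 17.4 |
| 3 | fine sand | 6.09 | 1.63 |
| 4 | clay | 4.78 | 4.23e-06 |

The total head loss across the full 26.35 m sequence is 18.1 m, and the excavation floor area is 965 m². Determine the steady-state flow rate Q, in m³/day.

Flow is perpendicular to layering, so the layers act in series and the equivalent K is the thickness-weighted harmonic mean.
Total thickness L = 13.2 + 2.28 + 6.09 + 4.78 = 26.35 m.
Σ(b_i/K_i) = 13.2/0.0546 + 2.28/17.4 + 6.09/1.63 + 4.78/4.23e-06 = 1.130e+06 d.
K_eq = L / Σ(b_i/K_i) = 26.35 / 1.130e+06 = 2.331e-05 m/day.
Q = K_eq · A · (Δh/L) = 2.331e-05 × 965 × (18.1/26.35) = 0.01545 m³/day.

0.0155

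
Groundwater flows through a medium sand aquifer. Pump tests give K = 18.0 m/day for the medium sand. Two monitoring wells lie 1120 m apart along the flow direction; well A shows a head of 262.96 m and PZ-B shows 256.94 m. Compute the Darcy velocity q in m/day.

Hydraulic gradient i = (262.96 − 256.94) / 1120 = 6.02 / 1120 = 0.005375.
Specific discharge q = K · i = 18.00 × 0.005375 = 0.09675 m/day.

0.0967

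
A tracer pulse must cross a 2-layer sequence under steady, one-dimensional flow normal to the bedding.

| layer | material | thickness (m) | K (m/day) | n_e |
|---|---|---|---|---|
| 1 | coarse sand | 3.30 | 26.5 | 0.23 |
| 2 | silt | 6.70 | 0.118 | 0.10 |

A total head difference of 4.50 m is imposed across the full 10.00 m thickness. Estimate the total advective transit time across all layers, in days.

18.1

With flow normal to the layers, continuity requires the same specific discharge q through every layer.
Σ(b_i/K_i) = 3.30/26.5 + 6.70/0.118 = 56.90 d.
q = Δh / Σ(b_i/K_i) = 4.50 / 56.90 = 0.07908 m/day.
In each layer the seepage velocity is v_i = q/n_i, so the layer transit time is t_i = b_i·n_i / q:
  layer 1 (coarse sand): t_1 = 3.30 × 0.23 / 0.07908 = 9.598 d
  layer 2 (silt): t_2 = 6.70 × 0.10 / 0.07908 = 8.472 d
Total t = Σ t_i = 18.07 days.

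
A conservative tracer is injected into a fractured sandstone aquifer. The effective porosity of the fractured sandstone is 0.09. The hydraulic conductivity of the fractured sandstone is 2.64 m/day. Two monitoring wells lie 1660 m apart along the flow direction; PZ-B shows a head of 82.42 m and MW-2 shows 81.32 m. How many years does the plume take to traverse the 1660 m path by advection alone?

Hydraulic gradient i = (82.42 − 81.32) / 1660 = 1.1 / 1660 = 0.0006627.
Darcy flux q = K · i = 2.640 × 0.0006627 = 0.001749 m/day.
Seepage velocity v = q / n_e = 0.001749 / 0.09 = 0.01944 m/day.
Travel time t = L / v = 1660 / 0.01944 = 85401 days = 233.8 years.

234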